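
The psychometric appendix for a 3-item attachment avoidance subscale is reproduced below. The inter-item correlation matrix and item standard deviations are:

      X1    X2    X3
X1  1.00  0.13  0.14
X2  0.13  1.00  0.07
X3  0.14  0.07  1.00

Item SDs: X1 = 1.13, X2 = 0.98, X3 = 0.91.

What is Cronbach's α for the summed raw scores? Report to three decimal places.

Σσ²ᵢ = 1.13² + 0.98² + 0.91² = 3.0654
Covariances σ_ij = r_ij · s_i · s_j:
  σ(X1,X2) = 0.13 × 1.13 × 0.98 = 0.1440
  σ(X1,X3) = 0.14 × 1.13 × 0.91 = 0.1440
  σ(X2,X3) = 0.07 × 0.98 × 0.91 = 0.0624
σ²_T = Σσ²ᵢ + 2·Σσ_ij = 3.0654 + 2 × 0.3504 = 3.7662
α = (3/2)·(1 − 3.0654/3.7662) = 0.279

Cronbach's α = 0.279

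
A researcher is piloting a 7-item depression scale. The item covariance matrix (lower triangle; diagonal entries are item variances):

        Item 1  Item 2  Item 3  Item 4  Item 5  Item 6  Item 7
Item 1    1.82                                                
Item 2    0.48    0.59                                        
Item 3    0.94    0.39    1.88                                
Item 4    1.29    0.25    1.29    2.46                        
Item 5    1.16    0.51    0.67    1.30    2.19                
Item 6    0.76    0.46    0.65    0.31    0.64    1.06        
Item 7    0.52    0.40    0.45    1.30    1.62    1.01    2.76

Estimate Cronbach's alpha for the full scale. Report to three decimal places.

Σσ²ᵢ = 1.82 + 0.59 + 1.88 + 2.46 + 2.19 + 1.06 + 2.76 = 12.76
Sum of off-diagonal covariances = 16.40
σ²_T = 12.76 + 2 × 16.40 = 45.56
α = (k/(k−1))·(1 − Σσ²ᵢ/σ²_T) = (7/6)·(1 − 12.76/45.56) = 0.840

α = 0.840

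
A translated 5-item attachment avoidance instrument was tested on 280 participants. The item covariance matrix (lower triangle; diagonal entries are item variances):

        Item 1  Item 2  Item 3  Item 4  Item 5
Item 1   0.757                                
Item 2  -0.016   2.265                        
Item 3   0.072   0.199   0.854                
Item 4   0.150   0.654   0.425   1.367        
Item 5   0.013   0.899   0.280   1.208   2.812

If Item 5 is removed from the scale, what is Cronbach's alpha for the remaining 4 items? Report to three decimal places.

Remaining items: Item 1, Item 2, Item 3, Item 4 (k = 4).
sum of item variances = 0.757 + 2.265 + 0.854 + 1.367 = 5.243
Var(T) = 5.243 + 2 × 1.484 = 8.211
α (item deleted) = (4/3)·(1 − 5.243/8.211) = 0.482

Cronbach's alpha = 0.482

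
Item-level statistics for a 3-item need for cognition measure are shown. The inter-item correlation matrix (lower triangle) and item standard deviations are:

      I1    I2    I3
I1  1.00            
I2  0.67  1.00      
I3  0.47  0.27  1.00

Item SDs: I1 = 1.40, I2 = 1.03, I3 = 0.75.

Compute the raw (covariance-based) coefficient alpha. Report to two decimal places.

Σσ²ᵢ = 1.40² + 1.03² + 0.75² = 3.5834
Covariances σ_ij = r_ij · s_i · s_j:
  σ(I1,I2) = 0.67 × 1.40 × 1.03 = 0.9661
  σ(I1,I3) = 0.47 × 1.40 × 0.75 = 0.4935
  σ(I2,I3) = 0.27 × 1.03 × 0.75 = 0.2086
σ²_T = Σσ²ᵢ + 2·Σσ_ij = 3.5834 + 2 × 1.6682 = 6.9198
α = (3/2)·(1 − 3.5834/6.9198) = 0.72

coefficient alpha = 0.72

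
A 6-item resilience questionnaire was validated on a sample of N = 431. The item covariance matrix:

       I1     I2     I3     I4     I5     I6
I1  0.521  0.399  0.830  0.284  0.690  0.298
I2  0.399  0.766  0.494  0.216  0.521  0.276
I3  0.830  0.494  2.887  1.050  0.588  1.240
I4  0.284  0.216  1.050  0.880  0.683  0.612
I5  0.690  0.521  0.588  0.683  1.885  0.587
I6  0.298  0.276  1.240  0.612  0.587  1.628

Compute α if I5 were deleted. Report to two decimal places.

α = 0.79

Remaining items: I1, I2, I3, I4, I6 (k = 5).
Σσᵢ² = 0.521 + 0.766 + 2.887 + 0.880 + 1.628 = 6.682
total variance = 6.682 + 2 × 5.699 = 18.080
α (item deleted) = (5/4)·(1 − 6.682/18.080) = 0.79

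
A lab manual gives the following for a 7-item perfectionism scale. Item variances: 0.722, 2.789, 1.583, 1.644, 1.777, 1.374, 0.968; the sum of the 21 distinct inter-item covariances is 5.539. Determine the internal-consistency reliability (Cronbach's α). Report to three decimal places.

Σσᵢ² = 0.722 + 2.789 + 1.583 + 1.644 + 1.777 + 1.374 + 0.968 = 10.857
Sum of distinct covariances = 5.539
σ²_T = Σσᵢ² + 2·Σcov = 10.857 + 2 × 5.539 = 21.935
α = (7/6)·(1 − 10.857/21.935) = 0.589

Cronbach's α = 0.589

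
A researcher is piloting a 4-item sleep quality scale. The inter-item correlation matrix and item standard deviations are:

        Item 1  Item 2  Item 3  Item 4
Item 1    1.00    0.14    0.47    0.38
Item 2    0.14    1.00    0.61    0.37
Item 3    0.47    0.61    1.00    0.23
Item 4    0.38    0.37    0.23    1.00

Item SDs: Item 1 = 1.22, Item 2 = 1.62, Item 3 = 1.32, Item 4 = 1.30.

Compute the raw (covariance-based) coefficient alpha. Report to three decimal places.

coefficient alpha = 0.696

Σσ²ᵢ = 1.22² + 1.62² + 1.32² + 1.30² = 7.5452
Covariances σ_ij = r_ij · s_i · s_j:
  σ(Item 1,Item 2) = 0.14 × 1.22 × 1.62 = 0.2767
  σ(Item 1,Item 3) = 0.47 × 1.22 × 1.32 = 0.7569
  σ(Item 1,Item 4) = 0.38 × 1.22 × 1.30 = 0.6027
  σ(Item 2,Item 3) = 0.61 × 1.62 × 1.32 = 1.3044
  σ(Item 2,Item 4) = 0.37 × 1.62 × 1.30 = 0.7792
  σ(Item 3,Item 4) = 0.23 × 1.32 × 1.30 = 0.3947
σ²_T = Σσ²ᵢ + 2·Σσ_ij = 7.5452 + 2 × 4.1146 = 15.7744
α = (4/3)·(1 − 7.5452/15.7744) = 0.696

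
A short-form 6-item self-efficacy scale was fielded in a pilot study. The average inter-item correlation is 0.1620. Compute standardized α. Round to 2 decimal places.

α = 0.54

Standardized α = k·r̄ / (1 + (k−1)·r̄) = 6 × 0.1620 / (1 + 5 × 0.1620)
  = 0.9720 / 1.8100 = 0.54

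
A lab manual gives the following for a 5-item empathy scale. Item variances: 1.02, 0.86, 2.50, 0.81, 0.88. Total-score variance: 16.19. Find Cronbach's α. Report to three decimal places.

sum of item variances = 1.02 + 0.86 + 2.50 + 0.81 + 0.88 = 6.07
α = (k/(k−1))·(1 − sum of item variances/total variance) = (5/4)·(1 − 6.07/16.19) = 0.781

α = 0.781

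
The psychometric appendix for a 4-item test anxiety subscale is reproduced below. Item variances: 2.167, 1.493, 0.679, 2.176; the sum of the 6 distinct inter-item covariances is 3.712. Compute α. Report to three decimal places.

ΣVar(i) = 2.167 + 1.493 + 0.679 + 2.176 = 6.515
Sum of distinct covariances = 3.712
Var(T) = ΣVar(i) + 2·Σcov = 6.515 + 2 × 3.712 = 13.939
α = (4/3)·(1 − 6.515/13.939) = 0.710

α = 0.710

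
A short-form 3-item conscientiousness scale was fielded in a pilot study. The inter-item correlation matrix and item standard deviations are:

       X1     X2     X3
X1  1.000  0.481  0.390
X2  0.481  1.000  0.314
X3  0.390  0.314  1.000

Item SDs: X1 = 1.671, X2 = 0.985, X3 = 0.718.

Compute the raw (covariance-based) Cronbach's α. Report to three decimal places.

Cronbach's α = 0.614

Σσ²ᵢ = 1.671² + 0.985² + 0.718² = 4.2780
Covariances σ_ij = r_ij · s_i · s_j:
  σ(X1,X2) = 0.481 × 1.671 × 0.985 = 0.7917
  σ(X1,X3) = 0.390 × 1.671 × 0.718 = 0.4679
  σ(X2,X3) = 0.314 × 0.985 × 0.718 = 0.2221
σ²_T = Σσ²ᵢ + 2·Σσ_ij = 4.2780 + 2 × 1.4817 = 7.2414
α = (3/2)·(1 − 4.2780/7.2414) = 0.614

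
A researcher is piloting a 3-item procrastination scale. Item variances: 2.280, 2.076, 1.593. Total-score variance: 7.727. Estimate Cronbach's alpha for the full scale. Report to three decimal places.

Σσ²ᵢ = 2.280 + 2.076 + 1.593 = 5.949
α = (k/(k−1))·(1 − Σσ²ᵢ/σ²_total) = (3/2)·(1 − 5.949/7.727) = 0.345

α = 0.345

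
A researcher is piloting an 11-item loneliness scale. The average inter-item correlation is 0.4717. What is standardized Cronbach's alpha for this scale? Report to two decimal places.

Standardized α = k·r̄ / (1 + (k−1)·r̄) = 11 × 0.4717 / (1 + 10 × 0.4717)
  = 5.1887 / 5.7170 = 0.91

standardized Cronbach's alpha = 0.91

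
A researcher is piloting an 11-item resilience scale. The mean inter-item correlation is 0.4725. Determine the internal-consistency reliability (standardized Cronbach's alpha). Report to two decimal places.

α = 0.91

Standardized α = k·r̄ / (1 + (k−1)·r̄) = 11 × 0.4725 / (1 + 10 × 0.4725)
  = 5.1975 / 5.7250 = 0.91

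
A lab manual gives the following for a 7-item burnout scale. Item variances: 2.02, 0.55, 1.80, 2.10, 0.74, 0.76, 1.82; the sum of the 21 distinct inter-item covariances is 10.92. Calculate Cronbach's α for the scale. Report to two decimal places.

ΣVar(i) = 2.02 + 0.55 + 1.80 + 2.10 + 0.74 + 0.76 + 1.82 = 9.79
Sum of distinct covariances = 10.92
Var(T) = ΣVar(i) + 2·Σcov = 9.79 + 2 × 10.92 = 31.63
α = (7/6)·(1 − 9.79/31.63) = 0.81

Cronbach's α = 0.81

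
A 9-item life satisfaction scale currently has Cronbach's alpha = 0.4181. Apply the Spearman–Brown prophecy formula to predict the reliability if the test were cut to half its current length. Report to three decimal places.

Length factor m = 1/2
α' = m·α / (1 − (1−m)·α)
   = 1/2 × 0.4181 / (1 − (1 − 1/2) × 0.4181)
   = 0.2091 / 0.7910 = 0.264

predicted reliability = 0.264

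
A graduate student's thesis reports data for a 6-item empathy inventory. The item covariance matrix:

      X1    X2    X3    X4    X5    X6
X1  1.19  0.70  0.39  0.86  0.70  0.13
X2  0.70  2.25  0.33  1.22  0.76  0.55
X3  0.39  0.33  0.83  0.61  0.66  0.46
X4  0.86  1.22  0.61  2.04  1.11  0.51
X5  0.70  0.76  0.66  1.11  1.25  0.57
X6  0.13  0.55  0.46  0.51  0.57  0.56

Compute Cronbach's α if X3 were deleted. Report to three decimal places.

Remaining items: X1, X2, X4, X5, X6 (k = 5).
sum of item variances = 1.19 + 2.25 + 2.04 + 1.25 + 0.56 = 7.29
σ²_total = 7.29 + 2 × 7.11 = 21.51
α (item deleted) = (5/4)·(1 − 7.29/21.51) = 0.826

Cronbach's α = 0.826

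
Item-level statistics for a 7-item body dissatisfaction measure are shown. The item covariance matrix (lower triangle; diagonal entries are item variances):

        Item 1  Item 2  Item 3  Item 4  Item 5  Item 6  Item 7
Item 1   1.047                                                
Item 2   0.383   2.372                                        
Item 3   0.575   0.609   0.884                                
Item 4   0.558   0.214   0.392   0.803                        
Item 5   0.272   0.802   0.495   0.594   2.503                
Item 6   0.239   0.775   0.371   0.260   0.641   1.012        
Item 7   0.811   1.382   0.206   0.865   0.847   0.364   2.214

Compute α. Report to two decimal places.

Σσ²ᵢ = 1.047 + 2.372 + 0.884 + 0.803 + 2.503 + 1.012 + 2.214 = 10.835
Σ_{i<j} σ_ij = 11.655
σ²_T = 10.835 + 2 × 11.655 = 34.145
α = (k/(k−1))·(1 − Σσ²ᵢ/σ²_T) = (7/6)·(1 − 10.835/34.145) = 0.80

α = 0.80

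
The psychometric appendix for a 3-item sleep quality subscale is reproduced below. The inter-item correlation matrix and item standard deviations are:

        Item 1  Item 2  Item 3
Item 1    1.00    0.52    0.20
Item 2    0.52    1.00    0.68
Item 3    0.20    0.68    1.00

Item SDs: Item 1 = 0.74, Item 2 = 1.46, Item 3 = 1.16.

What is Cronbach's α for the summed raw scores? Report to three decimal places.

Σσ²ᵢ = 0.74² + 1.46² + 1.16² = 4.0248
Covariances σ_ij = r_ij · s_i · s_j:
  σ(Item 1,Item 2) = 0.52 × 0.74 × 1.46 = 0.5618
  σ(Item 1,Item 3) = 0.20 × 0.74 × 1.16 = 0.1717
  σ(Item 2,Item 3) = 0.68 × 1.46 × 1.16 = 1.1516
σ²_T = Σσ²ᵢ + 2·Σσ_ij = 4.0248 + 2 × 1.8851 = 7.7950
α = (3/2)·(1 − 4.0248/7.7950) = 0.726

Cronbach's α = 0.726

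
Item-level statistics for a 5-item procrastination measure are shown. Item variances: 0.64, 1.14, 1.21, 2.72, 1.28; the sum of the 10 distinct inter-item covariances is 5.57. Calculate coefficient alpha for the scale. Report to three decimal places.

Σσ²ᵢ = 0.64 + 1.14 + 1.21 + 2.72 + 1.28 = 6.99
Sum of distinct covariances = 5.57
Var(T) = Σσ²ᵢ + 2·Σcov = 6.99 + 2 × 5.57 = 18.13
α = (5/4)·(1 − 6.99/18.13) = 0.768

α = 0.768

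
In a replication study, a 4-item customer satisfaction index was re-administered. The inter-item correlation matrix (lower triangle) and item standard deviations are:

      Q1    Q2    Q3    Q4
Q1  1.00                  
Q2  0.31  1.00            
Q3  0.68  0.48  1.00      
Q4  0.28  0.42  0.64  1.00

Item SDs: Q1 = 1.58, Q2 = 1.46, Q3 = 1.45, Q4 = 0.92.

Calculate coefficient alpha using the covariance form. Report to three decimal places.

α = 0.766

Σσ²ᵢ = 1.58² + 1.46² + 1.45² + 0.92² = 7.5769
Covariances σ_ij = r_ij · s_i · s_j:
  σ(Q1,Q2) = 0.31 × 1.58 × 1.46 = 0.7151
  σ(Q1,Q3) = 0.68 × 1.58 × 1.45 = 1.5579
  σ(Q1,Q4) = 0.28 × 1.58 × 0.92 = 0.4070
  σ(Q2,Q3) = 0.48 × 1.46 × 1.45 = 1.0162
  σ(Q2,Q4) = 0.42 × 1.46 × 0.92 = 0.5641
  σ(Q3,Q4) = 0.64 × 1.45 × 0.92 = 0.8538
σ²_T = Σσ²ᵢ + 2·Σσ_ij = 7.5769 + 2 × 5.1141 = 17.8051
α = (4/3)·(1 − 7.5769/17.8051) = 0.766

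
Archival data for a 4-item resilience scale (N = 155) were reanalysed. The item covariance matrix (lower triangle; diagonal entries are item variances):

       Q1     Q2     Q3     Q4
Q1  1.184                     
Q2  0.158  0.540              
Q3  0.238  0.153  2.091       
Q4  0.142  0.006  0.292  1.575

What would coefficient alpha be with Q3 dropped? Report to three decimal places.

α = 0.235

Remaining items: Q1, Q2, Q4 (k = 3).
ΣVar(i) = 1.184 + 0.540 + 1.575 = 3.299
σ²_total = 3.299 + 2 × 0.306 = 3.911
α (item deleted) = (3/2)·(1 − 3.299/3.911) = 0.235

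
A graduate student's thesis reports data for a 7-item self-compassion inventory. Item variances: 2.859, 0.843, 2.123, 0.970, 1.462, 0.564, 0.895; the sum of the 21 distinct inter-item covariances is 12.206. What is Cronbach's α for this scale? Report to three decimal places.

sum of item variances = 2.859 + 0.843 + 2.123 + 0.970 + 1.462 + 0.564 + 0.895 = 9.716
Sum of distinct covariances = 12.206
total variance = sum of item variances + 2·Σcov = 9.716 + 2 × 12.206 = 34.128
α = (7/6)·(1 − 9.716/34.128) = 0.835

α = 0.835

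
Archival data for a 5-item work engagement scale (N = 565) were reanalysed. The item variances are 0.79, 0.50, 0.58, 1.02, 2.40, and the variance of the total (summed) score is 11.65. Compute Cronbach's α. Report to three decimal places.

Σσᵢ² = 0.79 + 0.50 + 0.58 + 1.02 + 2.40 = 5.29
α = (k/(k−1))·(1 − Σσᵢ²/Var(T)) = (5/4)·(1 − 5.29/11.65) = 0.682

Cronbach's α = 0.682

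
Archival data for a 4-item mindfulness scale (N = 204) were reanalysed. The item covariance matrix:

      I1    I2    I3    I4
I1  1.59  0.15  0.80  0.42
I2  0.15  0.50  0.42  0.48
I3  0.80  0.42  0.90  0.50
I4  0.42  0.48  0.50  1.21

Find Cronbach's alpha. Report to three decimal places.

α = 0.758

ΣVar(i) = 1.59 + 0.50 + 0.90 + 1.21 = 4.20
Sum of the distinct covariances = 2.77
σ²_total = 4.20 + 2 × 2.77 = 9.74
α = (k/(k−1))·(1 − ΣVar(i)/σ²_total) = (4/3)·(1 − 4.20/9.74) = 0.758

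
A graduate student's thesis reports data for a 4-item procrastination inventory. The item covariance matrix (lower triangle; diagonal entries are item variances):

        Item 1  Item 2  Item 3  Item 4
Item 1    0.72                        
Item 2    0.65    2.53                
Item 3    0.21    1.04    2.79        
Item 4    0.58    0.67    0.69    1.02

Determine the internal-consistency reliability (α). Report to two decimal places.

ΣVar(i) = 0.72 + 2.53 + 2.79 + 1.02 = 7.06
Σ_{i<j} σ_ij = 3.84
total variance = 7.06 + 2 × 3.84 = 14.74
α = (k/(k−1))·(1 − ΣVar(i)/total variance) = (4/3)·(1 − 7.06/14.74) = 0.69

α = 0.69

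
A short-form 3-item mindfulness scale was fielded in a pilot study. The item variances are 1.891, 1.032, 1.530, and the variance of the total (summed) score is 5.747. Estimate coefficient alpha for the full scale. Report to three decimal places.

Σσ²ᵢ = 1.891 + 1.032 + 1.530 = 4.453
α = (k/(k−1))·(1 − Σσ²ᵢ/σ²_total) = (3/2)·(1 − 4.453/5.747) = 0.338

coefficient alpha = 0.338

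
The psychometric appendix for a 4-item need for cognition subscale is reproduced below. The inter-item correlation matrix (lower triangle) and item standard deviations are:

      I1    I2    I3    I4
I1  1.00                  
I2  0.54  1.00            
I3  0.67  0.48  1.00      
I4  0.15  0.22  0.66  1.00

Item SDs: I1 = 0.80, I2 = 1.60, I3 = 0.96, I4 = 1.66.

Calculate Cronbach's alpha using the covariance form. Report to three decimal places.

Σσ²ᵢ = 0.80² + 1.60² + 0.96² + 1.66² = 6.8772
Covariances σ_ij = r_ij · s_i · s_j:
  σ(I1,I2) = 0.54 × 0.80 × 1.60 = 0.6912
  σ(I1,I3) = 0.67 × 0.80 × 0.96 = 0.5146
  σ(I1,I4) = 0.15 × 0.80 × 1.66 = 0.1992
  σ(I2,I3) = 0.48 × 1.60 × 0.96 = 0.7373
  σ(I2,I4) = 0.22 × 1.60 × 1.66 = 0.5843
  σ(I3,I4) = 0.66 × 0.96 × 1.66 = 1.0518
σ²_T = Σσ²ᵢ + 2·Σσ_ij = 6.8772 + 2 × 3.7784 = 14.4340
α = (4/3)·(1 − 6.8772/14.4340) = 0.698

Cronbach's alpha = 0.698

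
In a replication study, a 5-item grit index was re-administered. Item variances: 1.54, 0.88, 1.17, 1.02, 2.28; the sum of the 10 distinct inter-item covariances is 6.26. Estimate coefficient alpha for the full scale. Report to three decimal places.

Σσᵢ² = 1.54 + 0.88 + 1.17 + 1.02 + 2.28 = 6.89
Sum of distinct covariances = 6.26
σ²_T = Σσᵢ² + 2·Σcov = 6.89 + 2 × 6.26 = 19.41
α = (5/4)·(1 − 6.89/19.41) = 0.806

coefficient alpha = 0.806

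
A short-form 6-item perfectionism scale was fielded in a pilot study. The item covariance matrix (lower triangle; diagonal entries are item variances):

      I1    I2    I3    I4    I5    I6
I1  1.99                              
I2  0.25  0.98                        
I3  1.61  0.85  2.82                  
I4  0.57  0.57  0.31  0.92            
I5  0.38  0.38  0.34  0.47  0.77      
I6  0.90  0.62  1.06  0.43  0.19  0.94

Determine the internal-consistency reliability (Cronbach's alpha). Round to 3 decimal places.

Σσᵢ² = 1.99 + 0.98 + 2.82 + 0.92 + 0.77 + 0.94 = 8.42
Sum of the distinct covariances = 8.93
total variance = 8.42 + 2 × 8.93 = 26.28
α = (k/(k−1))·(1 − Σσᵢ²/total variance) = (6/5)·(1 − 8.42/26.28) = 0.816

Cronbach's alpha = 0.816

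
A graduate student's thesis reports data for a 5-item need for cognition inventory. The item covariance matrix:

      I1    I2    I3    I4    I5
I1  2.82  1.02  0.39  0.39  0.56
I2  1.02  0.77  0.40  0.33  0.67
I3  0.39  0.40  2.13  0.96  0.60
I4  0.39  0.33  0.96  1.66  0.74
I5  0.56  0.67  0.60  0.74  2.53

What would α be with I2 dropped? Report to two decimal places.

α = 0.59

Remaining items: I1, I3, I4, I5 (k = 4).
sum of item variances = 2.82 + 2.13 + 1.66 + 2.53 = 9.14
σ²_total = 9.14 + 2 × 3.64 = 16.42
α (item deleted) = (4/3)·(1 − 9.14/16.42) = 0.59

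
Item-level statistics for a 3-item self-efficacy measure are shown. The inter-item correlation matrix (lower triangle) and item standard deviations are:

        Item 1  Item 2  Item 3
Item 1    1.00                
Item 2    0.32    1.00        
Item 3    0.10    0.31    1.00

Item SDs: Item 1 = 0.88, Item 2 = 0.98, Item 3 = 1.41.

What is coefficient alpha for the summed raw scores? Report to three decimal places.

coefficient alpha = 0.462

Σσ²ᵢ = 0.88² + 0.98² + 1.41² = 3.7229
Covariances σ_ij = r_ij · s_i · s_j:
  σ(Item 1,Item 2) = 0.32 × 0.88 × 0.98 = 0.2760
  σ(Item 1,Item 3) = 0.10 × 0.88 × 1.41 = 0.1241
  σ(Item 2,Item 3) = 0.31 × 0.98 × 1.41 = 0.4284
σ²_T = Σσ²ᵢ + 2·Σσ_ij = 3.7229 + 2 × 0.8285 = 5.3799
α = (3/2)·(1 − 3.7229/5.3799) = 0.462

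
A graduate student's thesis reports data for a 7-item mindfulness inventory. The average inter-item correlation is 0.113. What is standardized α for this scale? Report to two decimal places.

Standardized α = k·r̄ / (1 + (k−1)·r̄) = 7 × 0.113 / (1 + 6 × 0.113)
  = 0.7910 / 1.6780 = 0.47

α = 0.47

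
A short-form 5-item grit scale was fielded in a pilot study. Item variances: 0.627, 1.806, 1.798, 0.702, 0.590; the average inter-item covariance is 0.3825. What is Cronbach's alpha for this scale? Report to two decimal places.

Cronbach's alpha = 0.73

Σσ²ᵢ = 0.627 + 1.806 + 1.798 + 0.702 + 0.590 = 5.523
Sum of the 10 distinct covariances = 10 × 0.3825 = 3.8250
σ²_T = Σσ²ᵢ + 2·Σcov = 5.523 + 2 × 3.8250 = 13.1730
α = (5/4)·(1 − 5.523/13.1730) = 0.73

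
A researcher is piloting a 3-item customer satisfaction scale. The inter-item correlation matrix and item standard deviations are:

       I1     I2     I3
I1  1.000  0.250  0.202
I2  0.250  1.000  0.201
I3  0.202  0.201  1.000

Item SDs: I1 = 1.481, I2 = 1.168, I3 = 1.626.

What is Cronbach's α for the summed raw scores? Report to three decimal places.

α = 0.443

Σσ²ᵢ = 1.481² + 1.168² + 1.626² = 6.2015
Covariances σ_ij = r_ij · s_i · s_j:
  σ(I1,I2) = 0.250 × 1.481 × 1.168 = 0.4325
  σ(I1,I3) = 0.202 × 1.481 × 1.626 = 0.4864
  σ(I2,I3) = 0.201 × 1.168 × 1.626 = 0.3817
σ²_T = Σσ²ᵢ + 2·Σσ_ij = 6.2015 + 2 × 1.3006 = 8.8027
α = (3/2)·(1 − 6.2015/8.8027) = 0.443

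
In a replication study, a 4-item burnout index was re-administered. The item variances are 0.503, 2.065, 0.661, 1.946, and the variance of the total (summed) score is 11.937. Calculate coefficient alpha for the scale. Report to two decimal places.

α = 0.76

ΣVar(i) = 0.503 + 2.065 + 0.661 + 1.946 = 5.175
α = (k/(k−1))·(1 − ΣVar(i)/σ²_T) = (4/3)·(1 − 5.175/11.937) = 0.76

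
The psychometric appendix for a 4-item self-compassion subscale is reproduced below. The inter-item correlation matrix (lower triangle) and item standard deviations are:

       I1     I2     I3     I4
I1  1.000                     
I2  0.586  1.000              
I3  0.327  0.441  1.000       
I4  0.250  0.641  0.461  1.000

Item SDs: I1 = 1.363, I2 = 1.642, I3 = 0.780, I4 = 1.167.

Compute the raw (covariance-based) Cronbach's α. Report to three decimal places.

Σσ²ᵢ = 1.363² + 1.642² + 0.780² + 1.167² = 6.5242
Covariances σ_ij = r_ij · s_i · s_j:
  σ(I1,I2) = 0.586 × 1.363 × 1.642 = 1.3115
  σ(I1,I3) = 0.327 × 1.363 × 0.780 = 0.3476
  σ(I1,I4) = 0.250 × 1.363 × 1.167 = 0.3977
  σ(I2,I3) = 0.441 × 1.642 × 0.780 = 0.5648
  σ(I2,I4) = 0.641 × 1.642 × 1.167 = 1.2283
  σ(I3,I4) = 0.461 × 0.780 × 1.167 = 0.4196
σ²_T = Σσ²ᵢ + 2·Σσ_ij = 6.5242 + 2 × 4.2695 = 15.0632
α = (4/3)·(1 − 6.5242/15.0632) = 0.756

Cronbach's α = 0.756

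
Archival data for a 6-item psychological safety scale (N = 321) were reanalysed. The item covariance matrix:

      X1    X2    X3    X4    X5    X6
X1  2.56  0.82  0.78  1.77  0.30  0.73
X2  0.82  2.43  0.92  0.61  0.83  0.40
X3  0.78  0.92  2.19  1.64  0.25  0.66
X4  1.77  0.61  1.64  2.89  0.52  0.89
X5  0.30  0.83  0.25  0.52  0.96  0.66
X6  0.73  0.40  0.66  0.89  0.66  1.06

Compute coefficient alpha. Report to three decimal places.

Σσᵢ² = 2.56 + 2.43 + 2.19 + 2.89 + 0.96 + 1.06 = 12.09
Σ_{i<j} σ_ij = 11.78
σ²_total = 12.09 + 2 × 11.78 = 35.65
α = (k/(k−1))·(1 − Σσᵢ²/σ²_total) = (6/5)·(1 − 12.09/35.65) = 0.793

α = 0.793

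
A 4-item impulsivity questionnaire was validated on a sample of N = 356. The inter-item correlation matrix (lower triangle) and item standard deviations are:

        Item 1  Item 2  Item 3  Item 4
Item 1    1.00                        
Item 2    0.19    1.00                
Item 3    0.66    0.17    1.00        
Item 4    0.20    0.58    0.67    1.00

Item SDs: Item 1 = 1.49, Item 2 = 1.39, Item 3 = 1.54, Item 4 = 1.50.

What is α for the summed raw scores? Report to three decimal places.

Σσ²ᵢ = 1.49² + 1.39² + 1.54² + 1.50² = 8.7738
Covariances σ_ij = r_ij · s_i · s_j:
  σ(Item 1,Item 2) = 0.19 × 1.49 × 1.39 = 0.3935
  σ(Item 1,Item 3) = 0.66 × 1.49 × 1.54 = 1.5144
  σ(Item 1,Item 4) = 0.20 × 1.49 × 1.50 = 0.4470
  σ(Item 2,Item 3) = 0.17 × 1.39 × 1.54 = 0.3639
  σ(Item 2,Item 4) = 0.58 × 1.39 × 1.50 = 1.2093
  σ(Item 3,Item 4) = 0.67 × 1.54 × 1.50 = 1.5477
σ²_T = Σσ²ᵢ + 2·Σσ_ij = 8.7738 + 2 × 5.4758 = 19.7254
α = (4/3)·(1 − 8.7738/19.7254) = 0.740

α = 0.740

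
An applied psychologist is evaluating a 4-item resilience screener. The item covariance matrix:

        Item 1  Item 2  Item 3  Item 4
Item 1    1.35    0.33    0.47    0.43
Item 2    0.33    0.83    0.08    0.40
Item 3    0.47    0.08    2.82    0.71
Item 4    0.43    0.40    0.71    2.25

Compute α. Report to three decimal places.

α = 0.534

Σσᵢ² = 1.35 + 0.83 + 2.82 + 2.25 = 7.25
Sum of off-diagonal covariances = 2.42
Var(T) = 7.25 + 2 × 2.42 = 12.09
α = (k/(k−1))·(1 − Σσᵢ²/Var(T)) = (4/3)·(1 − 7.25/12.09) = 0.534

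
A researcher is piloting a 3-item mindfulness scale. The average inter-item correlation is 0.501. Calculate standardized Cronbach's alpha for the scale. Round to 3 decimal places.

α = 0.751

Standardized α = k·r̄ / (1 + (k−1)·r̄) = 3 × 0.501 / (1 + 2 × 0.501)
  = 1.5030 / 2.0020 = 0.751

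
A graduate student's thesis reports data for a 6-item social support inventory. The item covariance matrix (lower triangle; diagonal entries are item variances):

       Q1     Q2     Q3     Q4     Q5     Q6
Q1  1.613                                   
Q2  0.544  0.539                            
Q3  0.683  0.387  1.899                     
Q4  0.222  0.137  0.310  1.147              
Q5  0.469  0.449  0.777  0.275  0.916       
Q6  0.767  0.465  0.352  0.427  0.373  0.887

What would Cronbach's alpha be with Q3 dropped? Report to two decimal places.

Cronbach's alpha = 0.77

Remaining items: Q1, Q2, Q4, Q5, Q6 (k = 5).
sum of item variances = 1.613 + 0.539 + 1.147 + 0.916 + 0.887 = 5.102
total variance = 5.102 + 2 × 4.128 = 13.358
α (item deleted) = (5/4)·(1 − 5.102/13.358) = 0.77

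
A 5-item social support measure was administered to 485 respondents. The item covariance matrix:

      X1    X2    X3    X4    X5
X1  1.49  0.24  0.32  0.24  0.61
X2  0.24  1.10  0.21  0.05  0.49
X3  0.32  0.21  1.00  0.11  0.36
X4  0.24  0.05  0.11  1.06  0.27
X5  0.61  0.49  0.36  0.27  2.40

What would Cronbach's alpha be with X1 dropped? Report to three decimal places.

Cronbach's alpha = 0.465

Remaining items: X2, X3, X4, X5 (k = 4).
Σσᵢ² = 1.10 + 1.00 + 1.06 + 2.40 = 5.56
σ²_total = 5.56 + 2 × 1.49 = 8.54
α (item deleted) = (4/3)·(1 − 5.56/8.54) = 0.465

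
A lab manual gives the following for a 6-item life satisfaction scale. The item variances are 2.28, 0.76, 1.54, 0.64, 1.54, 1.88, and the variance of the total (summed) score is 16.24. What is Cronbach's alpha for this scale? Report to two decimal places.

ΣVar(i) = 2.28 + 0.76 + 1.54 + 0.64 + 1.54 + 1.88 = 8.64
α = (k/(k−1))·(1 − ΣVar(i)/total variance) = (6/5)·(1 − 8.64/16.24) = 0.56

Cronbach's alpha = 0.56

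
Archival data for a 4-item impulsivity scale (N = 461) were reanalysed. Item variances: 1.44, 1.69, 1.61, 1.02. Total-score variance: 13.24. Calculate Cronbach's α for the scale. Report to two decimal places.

α = 0.75

sum of item variances = 1.44 + 1.69 + 1.61 + 1.02 = 5.76
α = (k/(k−1))·(1 − sum of item variances/σ²_T) = (4/3)·(1 − 5.76/13.24) = 0.75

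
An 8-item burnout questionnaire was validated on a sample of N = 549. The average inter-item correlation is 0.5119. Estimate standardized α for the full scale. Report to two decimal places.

standardized α = 0.89

Standardized α = k·r̄ / (1 + (k−1)·r̄) = 8 × 0.5119 / (1 + 7 × 0.5119)
  = 4.0952 / 4.5833 = 0.89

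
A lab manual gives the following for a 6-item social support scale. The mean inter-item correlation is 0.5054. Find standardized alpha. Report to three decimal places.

Standardized α = k·r̄ / (1 + (k−1)·r̄) = 6 × 0.5054 / (1 + 5 × 0.5054)
  = 3.0324 / 3.5270 = 0.860

standardized alpha = 0.860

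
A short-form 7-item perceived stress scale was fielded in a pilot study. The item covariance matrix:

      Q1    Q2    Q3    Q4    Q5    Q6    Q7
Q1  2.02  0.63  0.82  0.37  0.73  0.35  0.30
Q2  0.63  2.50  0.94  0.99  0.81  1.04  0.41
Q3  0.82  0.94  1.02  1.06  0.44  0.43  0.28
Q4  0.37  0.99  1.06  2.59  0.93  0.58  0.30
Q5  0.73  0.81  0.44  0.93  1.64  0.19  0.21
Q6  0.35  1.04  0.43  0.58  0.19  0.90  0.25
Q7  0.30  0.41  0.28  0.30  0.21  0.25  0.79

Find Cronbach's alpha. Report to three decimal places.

ΣVar(i) = 2.02 + 2.50 + 1.02 + 2.59 + 1.64 + 0.90 + 0.79 = 11.46
Σ_{i<j} σ_ij = 12.06
σ²_T = 11.46 + 2 × 12.06 = 35.58
α = (k/(k−1))·(1 − ΣVar(i)/σ²_T) = (7/6)·(1 − 11.46/35.58) = 0.791

α = 0.791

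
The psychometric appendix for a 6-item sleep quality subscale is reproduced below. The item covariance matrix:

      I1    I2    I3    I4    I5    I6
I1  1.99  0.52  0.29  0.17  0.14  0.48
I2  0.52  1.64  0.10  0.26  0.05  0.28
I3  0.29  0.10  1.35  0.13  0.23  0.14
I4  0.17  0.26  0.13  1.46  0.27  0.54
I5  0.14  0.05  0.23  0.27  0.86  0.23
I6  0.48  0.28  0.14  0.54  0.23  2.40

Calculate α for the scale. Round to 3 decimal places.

ΣVar(i) = 1.99 + 1.64 + 1.35 + 1.46 + 0.86 + 2.40 = 9.70
Sum of the distinct covariances = 3.83
Var(T) = 9.70 + 2 × 3.83 = 17.36
α = (k/(k−1))·(1 − ΣVar(i)/Var(T)) = (6/5)·(1 − 9.70/17.36) = 0.529

α = 0.529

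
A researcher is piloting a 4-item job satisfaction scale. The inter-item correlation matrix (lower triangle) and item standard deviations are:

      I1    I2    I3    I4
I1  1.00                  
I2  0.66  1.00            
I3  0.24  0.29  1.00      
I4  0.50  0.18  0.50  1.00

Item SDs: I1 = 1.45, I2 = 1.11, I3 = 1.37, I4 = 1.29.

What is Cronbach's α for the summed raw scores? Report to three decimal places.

Cronbach's α = 0.722

Σσ²ᵢ = 1.45² + 1.11² + 1.37² + 1.29² = 6.8756
Covariances σ_ij = r_ij · s_i · s_j:
  σ(I1,I2) = 0.66 × 1.45 × 1.11 = 1.0623
  σ(I1,I3) = 0.24 × 1.45 × 1.37 = 0.4768
  σ(I1,I4) = 0.50 × 1.45 × 1.29 = 0.9353
  σ(I2,I3) = 0.29 × 1.11 × 1.37 = 0.4410
  σ(I2,I4) = 0.18 × 1.11 × 1.29 = 0.2577
  σ(I3,I4) = 0.50 × 1.37 × 1.29 = 0.8837
σ²_T = Σσ²ᵢ + 2·Σσ_ij = 6.8756 + 2 × 4.0568 = 14.9892
α = (4/3)·(1 − 6.8756/14.9892) = 0.722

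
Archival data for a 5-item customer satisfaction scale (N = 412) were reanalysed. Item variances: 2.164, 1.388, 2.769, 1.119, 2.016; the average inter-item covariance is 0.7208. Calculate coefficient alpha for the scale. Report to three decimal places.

α = 0.755

Σσ²ᵢ = 2.164 + 1.388 + 2.769 + 1.119 + 2.016 = 9.456
Sum of the 10 distinct covariances = 10 × 0.7208 = 7.2080
Var(T) = Σσ²ᵢ + 2·Σcov = 9.456 + 2 × 7.2080 = 23.8720
α = (5/4)·(1 − 9.456/23.8720) = 0.755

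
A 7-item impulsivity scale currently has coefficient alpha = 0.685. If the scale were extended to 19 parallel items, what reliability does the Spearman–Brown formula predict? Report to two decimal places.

predicted reliability = 0.86

Length factor m = 19/7 = 2.7143
α' = m·α / (1 + (m−1)·α)
   = 19/7 × 0.685 / (1 + (19/7 − 1) × 0.685)
   = 1.8593 / 2.1743 = 0.86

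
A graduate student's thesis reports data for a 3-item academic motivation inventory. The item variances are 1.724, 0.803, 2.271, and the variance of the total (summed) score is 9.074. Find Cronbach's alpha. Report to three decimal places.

Σσ²ᵢ = 1.724 + 0.803 + 2.271 = 4.798
α = (k/(k−1))·(1 − Σσ²ᵢ/Var(T)) = (3/2)·(1 − 4.798/9.074) = 0.707

Cronbach's alpha = 0.707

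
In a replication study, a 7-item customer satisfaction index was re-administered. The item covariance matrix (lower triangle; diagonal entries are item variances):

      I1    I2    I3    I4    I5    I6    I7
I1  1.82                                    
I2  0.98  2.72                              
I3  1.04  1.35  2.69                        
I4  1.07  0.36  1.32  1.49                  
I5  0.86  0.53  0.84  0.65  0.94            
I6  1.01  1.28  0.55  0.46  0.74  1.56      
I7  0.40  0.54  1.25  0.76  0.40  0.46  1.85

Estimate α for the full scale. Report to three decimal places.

sum of item variances = 1.82 + 2.72 + 2.69 + 1.49 + 0.94 + 1.56 + 1.85 = 13.07
Sum of the distinct covariances = 16.85
σ²_T = 13.07 + 2 × 16.85 = 46.77
α = (k/(k−1))·(1 − sum of item variances/σ²_T) = (7/6)·(1 − 13.07/46.77) = 0.841

α = 0.841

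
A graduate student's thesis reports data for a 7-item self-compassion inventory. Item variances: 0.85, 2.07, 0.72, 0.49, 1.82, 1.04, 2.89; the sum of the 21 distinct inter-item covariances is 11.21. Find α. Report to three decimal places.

Σσᵢ² = 0.85 + 2.07 + 0.72 + 0.49 + 1.82 + 1.04 + 2.89 = 9.88
Sum of distinct covariances = 11.21
total variance = Σσᵢ² + 2·Σcov = 9.88 + 2 × 11.21 = 32.30
α = (7/6)·(1 − 9.88/32.30) = 0.810

α = 0.810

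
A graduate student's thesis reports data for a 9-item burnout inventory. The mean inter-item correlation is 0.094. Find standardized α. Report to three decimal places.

Standardized α = k·r̄ / (1 + (k−1)·r̄) = 9 × 0.094 / (1 + 8 × 0.094)
  = 0.8460 / 1.7520 = 0.483

α = 0.483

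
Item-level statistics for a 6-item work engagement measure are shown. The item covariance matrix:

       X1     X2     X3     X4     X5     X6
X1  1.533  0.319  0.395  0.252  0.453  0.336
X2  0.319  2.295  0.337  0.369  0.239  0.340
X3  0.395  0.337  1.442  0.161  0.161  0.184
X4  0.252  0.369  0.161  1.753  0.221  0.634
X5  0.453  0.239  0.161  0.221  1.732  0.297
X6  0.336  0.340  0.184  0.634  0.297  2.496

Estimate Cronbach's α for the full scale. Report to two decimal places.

Σσᵢ² = 1.533 + 2.295 + 1.442 + 1.753 + 1.732 + 2.496 = 11.251
Σ_{i<j} σ_ij = 4.698
total variance = 11.251 + 2 × 4.698 = 20.647
α = (k/(k−1))·(1 − Σσᵢ²/total variance) = (6/5)·(1 − 11.251/20.647) = 0.55

Cronbach's α = 0.55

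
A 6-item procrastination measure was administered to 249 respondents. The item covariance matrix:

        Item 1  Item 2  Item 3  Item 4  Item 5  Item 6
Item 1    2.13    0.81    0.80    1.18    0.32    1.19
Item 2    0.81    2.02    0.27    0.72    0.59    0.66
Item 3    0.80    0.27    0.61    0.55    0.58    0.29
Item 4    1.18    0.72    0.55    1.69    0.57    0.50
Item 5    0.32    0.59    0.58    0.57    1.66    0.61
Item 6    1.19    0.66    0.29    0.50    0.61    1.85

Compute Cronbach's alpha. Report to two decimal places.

α = 0.79

sum of item variances = 2.13 + 2.02 + 0.61 + 1.69 + 1.66 + 1.85 = 9.96
Σ_{i<j} σ_ij = 9.64
Var(T) = 9.96 + 2 × 9.64 = 29.24
α = (k/(k−1))·(1 − sum of item variances/Var(T)) = (6/5)·(1 − 9.96/29.24) = 0.79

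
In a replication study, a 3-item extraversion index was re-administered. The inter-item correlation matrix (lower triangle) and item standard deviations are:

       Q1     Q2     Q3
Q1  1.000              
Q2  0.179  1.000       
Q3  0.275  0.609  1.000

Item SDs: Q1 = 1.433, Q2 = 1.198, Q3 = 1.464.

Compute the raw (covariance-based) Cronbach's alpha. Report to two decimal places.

Σσ²ᵢ = 1.433² + 1.198² + 1.464² = 5.6320
Covariances σ_ij = r_ij · s_i · s_j:
  σ(Q1,Q2) = 0.179 × 1.433 × 1.198 = 0.3073
  σ(Q1,Q3) = 0.275 × 1.433 × 1.464 = 0.5769
  σ(Q2,Q3) = 0.609 × 1.198 × 1.464 = 1.0681
σ²_T = Σσ²ᵢ + 2·Σσ_ij = 5.6320 + 2 × 1.9523 = 9.5366
α = (3/2)·(1 − 5.6320/9.5366) = 0.61

Cronbach's alpha = 0.61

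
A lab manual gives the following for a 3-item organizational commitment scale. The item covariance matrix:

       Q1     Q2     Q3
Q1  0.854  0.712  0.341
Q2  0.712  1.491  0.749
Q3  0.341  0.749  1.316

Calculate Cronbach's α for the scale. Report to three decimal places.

sum of item variances = 0.854 + 1.491 + 1.316 = 3.661
Σ_{i<j} σ_ij = 1.802
total variance = 3.661 + 2 × 1.802 = 7.265
α = (k/(k−1))·(1 − sum of item variances/total variance) = (3/2)·(1 − 3.661/7.265) = 0.744

Cronbach's α = 0.744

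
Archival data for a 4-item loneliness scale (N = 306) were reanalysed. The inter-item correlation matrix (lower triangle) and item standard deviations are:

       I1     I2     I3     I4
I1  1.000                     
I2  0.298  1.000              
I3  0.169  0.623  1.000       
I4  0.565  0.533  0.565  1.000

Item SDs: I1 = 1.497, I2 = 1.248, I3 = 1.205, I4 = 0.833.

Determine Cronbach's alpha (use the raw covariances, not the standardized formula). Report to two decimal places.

α = 0.73

Σσ²ᵢ = 1.497² + 1.248² + 1.205² + 0.833² = 5.9444
Covariances σ_ij = r_ij · s_i · s_j:
  σ(I1,I2) = 0.298 × 1.497 × 1.248 = 0.5567
  σ(I1,I3) = 0.169 × 1.497 × 1.205 = 0.3049
  σ(I1,I4) = 0.565 × 1.497 × 0.833 = 0.7046
  σ(I2,I3) = 0.623 × 1.248 × 1.205 = 0.9369
  σ(I2,I4) = 0.533 × 1.248 × 0.833 = 0.5541
  σ(I3,I4) = 0.565 × 1.205 × 0.833 = 0.5671
σ²_T = Σσ²ᵢ + 2·Σσ_ij = 5.9444 + 2 × 3.6243 = 13.1930
α = (4/3)·(1 − 5.9444/13.1930) = 0.73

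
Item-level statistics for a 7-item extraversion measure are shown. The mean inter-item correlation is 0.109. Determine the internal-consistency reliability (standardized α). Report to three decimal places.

Standardized α = k·r̄ / (1 + (k−1)·r̄) = 7 × 0.109 / (1 + 6 × 0.109)
  = 0.7630 / 1.6540 = 0.461

standardized α = 0.461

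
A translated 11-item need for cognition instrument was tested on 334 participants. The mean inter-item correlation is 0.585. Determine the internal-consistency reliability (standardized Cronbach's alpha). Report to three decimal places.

Standardized α = k·r̄ / (1 + (k−1)·r̄) = 11 × 0.585 / (1 + 10 × 0.585)
  = 6.4350 / 6.8500 = 0.939

α = 0.939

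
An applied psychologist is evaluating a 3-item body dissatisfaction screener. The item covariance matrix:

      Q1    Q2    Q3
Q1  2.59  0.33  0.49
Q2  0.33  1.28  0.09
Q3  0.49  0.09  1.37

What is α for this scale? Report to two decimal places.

α = 0.39

Σσᵢ² = 2.59 + 1.28 + 1.37 = 5.24
Sum of off-diagonal covariances = 0.91
total variance = 5.24 + 2 × 0.91 = 7.06
α = (k/(k−1))·(1 − Σσᵢ²/total variance) = (3/2)·(1 − 5.24/7.06) = 0.39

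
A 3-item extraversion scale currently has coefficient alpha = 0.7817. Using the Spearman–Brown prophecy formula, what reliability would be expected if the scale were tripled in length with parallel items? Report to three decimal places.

predicted reliability = 0.915

Length factor m = 3
α' = m·α / (1 + (m−1)·α)
   = 3 × 0.7817 / (1 + (3 − 1) × 0.7817)
   = 2.3451 / 2.5634 = 0.915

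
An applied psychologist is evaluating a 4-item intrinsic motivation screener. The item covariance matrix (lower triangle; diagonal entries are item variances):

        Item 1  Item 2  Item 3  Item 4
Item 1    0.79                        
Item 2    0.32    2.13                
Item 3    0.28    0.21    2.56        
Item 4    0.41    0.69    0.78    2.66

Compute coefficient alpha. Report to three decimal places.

α = 0.531

Σσ²ᵢ = 0.79 + 2.13 + 2.56 + 2.66 = 8.14
Sum of off-diagonal covariances = 2.69
σ²_T = 8.14 + 2 × 2.69 = 13.52
α = (k/(k−1))·(1 − Σσ²ᵢ/σ²_T) = (4/3)·(1 − 8.14/13.52) = 0.531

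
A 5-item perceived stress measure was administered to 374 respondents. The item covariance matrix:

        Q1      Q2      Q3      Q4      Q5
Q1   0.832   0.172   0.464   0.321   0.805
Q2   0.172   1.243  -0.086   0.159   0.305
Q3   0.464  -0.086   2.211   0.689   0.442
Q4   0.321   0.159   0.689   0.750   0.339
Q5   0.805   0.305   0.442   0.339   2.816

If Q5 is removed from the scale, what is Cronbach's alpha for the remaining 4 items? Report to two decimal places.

Cronbach's alpha = 0.54

Remaining items: Q1, Q2, Q3, Q4 (k = 4).
Σσ²ᵢ = 0.832 + 1.243 + 2.211 + 0.750 = 5.036
Var(T) = 5.036 + 2 × 1.719 = 8.474
α (item deleted) = (4/3)·(1 − 5.036/8.474) = 0.54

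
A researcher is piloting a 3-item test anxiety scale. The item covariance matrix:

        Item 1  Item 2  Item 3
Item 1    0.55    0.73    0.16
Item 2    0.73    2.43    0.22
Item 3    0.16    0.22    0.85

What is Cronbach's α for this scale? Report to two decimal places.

Cronbach's α = 0.55

Σσᵢ² = 0.55 + 2.43 + 0.85 = 3.83
Sum of off-diagonal covariances = 1.11
total variance = 3.83 + 2 × 1.11 = 6.05
α = (k/(k−1))·(1 − Σσᵢ²/total variance) = (3/2)·(1 − 3.83/6.05) = 0.55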